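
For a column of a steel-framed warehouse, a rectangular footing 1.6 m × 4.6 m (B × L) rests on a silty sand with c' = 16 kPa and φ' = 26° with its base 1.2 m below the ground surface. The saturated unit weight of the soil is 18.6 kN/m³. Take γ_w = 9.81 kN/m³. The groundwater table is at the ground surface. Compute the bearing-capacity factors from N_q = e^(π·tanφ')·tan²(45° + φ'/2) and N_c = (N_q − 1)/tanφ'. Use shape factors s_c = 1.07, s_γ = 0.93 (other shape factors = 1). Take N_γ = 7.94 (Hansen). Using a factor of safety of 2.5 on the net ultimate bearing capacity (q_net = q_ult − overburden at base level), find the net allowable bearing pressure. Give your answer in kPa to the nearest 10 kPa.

N_q = e^(π·tan26°)·tan²(58°) = 11.85; N_c = (N_q − 1)/tanφ' = 22.25.
With the water table at the surface the whole profile is submerged: γ' = 18.6 − 9.81 = 8.79 kN/m³, so q = γ'·D_f = 10.548 kPa; the same γ' applies in the ½γBN_γ term.
q_ult = c·N_c·s_c + q·N_q + 0.5·γ·B·N_γ·s_γ
     = 16 × 22.254 × 1.07 + 10.548 × 11.854 + 0.5 × 8.79 × 1.6 × 7.94 × 0.93
     = 381 + 125.04 + 51.926 = 557.96 kPa.
q_net = 557.96 − 10.548 = 547.41 kPa.
q_all(net) = 547.41 / 2.5 = 218.96 kPa.

q_all(net) ≈ 220 kPa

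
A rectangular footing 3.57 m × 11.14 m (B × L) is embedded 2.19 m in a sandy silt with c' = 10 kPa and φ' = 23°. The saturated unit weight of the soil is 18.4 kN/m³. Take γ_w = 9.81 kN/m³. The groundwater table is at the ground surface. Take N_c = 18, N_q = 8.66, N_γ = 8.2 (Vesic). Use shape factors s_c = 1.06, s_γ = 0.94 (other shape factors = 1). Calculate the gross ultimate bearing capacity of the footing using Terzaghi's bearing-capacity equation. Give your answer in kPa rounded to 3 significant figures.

q_ult ≈ 472 kPa

γ' = 18.4 − 9.81 = 8.59 kN/m³ (submerged throughout). q = 8.59 × 2.19 = 18.812 kPa; the same γ' applies in the ½γBN_γ term.
c·N_c·s_c = 10 × 18 × 1.06 = 190.8 kPa
q·N_q = 18.812 × 8.66 = 162.91 kPa
0.5·γ·B·N_γ·s_γ = 0.5 × 8.59 × 3.57 × 8.2 × 0.94 = 118.19 kPa
q_ult = 190.8 + 162.91 + 118.19 = 471.9 kPa.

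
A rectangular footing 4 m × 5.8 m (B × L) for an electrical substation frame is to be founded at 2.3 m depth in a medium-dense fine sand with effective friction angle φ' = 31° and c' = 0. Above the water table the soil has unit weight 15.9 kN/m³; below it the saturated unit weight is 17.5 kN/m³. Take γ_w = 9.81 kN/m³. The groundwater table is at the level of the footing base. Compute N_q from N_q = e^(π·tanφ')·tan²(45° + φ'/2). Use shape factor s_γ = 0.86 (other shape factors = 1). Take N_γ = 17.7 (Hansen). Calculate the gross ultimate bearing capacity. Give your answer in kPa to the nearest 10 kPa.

tan31° = 0.6009, so N_q = e^(π×0.6009)·tan²(60.5°) = 6.604 × 3.124 = 20.63.
Overburden at base level: q = 15.9 × 2.3 = 36.57 kPa.
Below the base the soil is submerged, so the ½γBN_γ term uses γ' = 17.5 − 9.81 = 7.69 kN/m³.
Surcharge term q·N_q = 36.57 × 20.631 = 754.47 kPa; self-weight term 0.5·γ·B·N_γ·s_γ = 0.5 × 7.69 × 4 × 17.7 × 0.86 = 234.11 kPa.
q_ult = 754.47 + 234.11 = 988.58 kPa.

q_ult ≈ 990 kPa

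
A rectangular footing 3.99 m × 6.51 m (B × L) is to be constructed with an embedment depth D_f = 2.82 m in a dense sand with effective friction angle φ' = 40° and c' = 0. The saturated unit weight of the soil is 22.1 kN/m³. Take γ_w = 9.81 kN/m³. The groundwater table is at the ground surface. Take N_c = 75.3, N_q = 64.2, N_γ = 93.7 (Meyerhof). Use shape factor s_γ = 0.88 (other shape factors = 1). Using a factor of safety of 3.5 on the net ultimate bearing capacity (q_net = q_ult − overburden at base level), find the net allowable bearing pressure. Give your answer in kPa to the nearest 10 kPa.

Water table at ground surface, so effective unit weight γ' = 22.1 − 9.81 = 12.29 kN/m³ is used throughout; overburden q = 12.29 × 2.82 = 34.658 kPa; the same γ' applies in the ½γBN_γ term.
Surcharge term q·N_q = 34.658 × 64.2 = 2225 kPa; self-weight term 0.5·γ·B·N_γ·s_γ = 0.5 × 12.29 × 3.99 × 93.7 × 0.88 = 2021.7 kPa.
q_ult = 2225 + 2021.7 = 4246.7 kPa.
q_net = 4246.7 − 34.658 = 4212.1 kPa.
q_all(net) = 4212.1 / 3.5 = 1203.4 kPa.

q_all(net) ≈ 1200 kPa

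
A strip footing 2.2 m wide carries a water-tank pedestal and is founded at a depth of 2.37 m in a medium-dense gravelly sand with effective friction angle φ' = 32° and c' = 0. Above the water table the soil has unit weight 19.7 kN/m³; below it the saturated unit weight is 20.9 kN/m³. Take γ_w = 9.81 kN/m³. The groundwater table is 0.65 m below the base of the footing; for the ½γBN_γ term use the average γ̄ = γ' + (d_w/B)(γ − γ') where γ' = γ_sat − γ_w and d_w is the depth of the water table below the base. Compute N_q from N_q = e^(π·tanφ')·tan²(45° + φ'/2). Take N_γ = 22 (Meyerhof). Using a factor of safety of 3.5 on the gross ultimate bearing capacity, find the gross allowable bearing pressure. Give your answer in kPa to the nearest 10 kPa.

q_all ≈ 400 kPa

N_q = e^(π·tan32°)·tan²(61°) = 23.18.
Overburden at base level: q = 19.7 × 2.37 = 46.689 kPa.
The water table is 0.65 m below the base (< B = 2.2 m), so the ½γBN_γ term uses γ̄ = γ' + (d_w/B)(γ − γ') = 11.09 + (0.65/2.2)(19.7 − 11.09) = 13.634 kN/m³.
Surcharge term q·N_q = 46.689 × 23.177 = 1082.1 kPa; self-weight term 0.5·γ·B·N_γ = 0.5 × 13.634 × 2.2 × 22 = 329.94 kPa.
q_ult = 1082.1 + 329.94 = 1412 kPa.
q_all = 1412 / 3.5 = 403.44 kPa.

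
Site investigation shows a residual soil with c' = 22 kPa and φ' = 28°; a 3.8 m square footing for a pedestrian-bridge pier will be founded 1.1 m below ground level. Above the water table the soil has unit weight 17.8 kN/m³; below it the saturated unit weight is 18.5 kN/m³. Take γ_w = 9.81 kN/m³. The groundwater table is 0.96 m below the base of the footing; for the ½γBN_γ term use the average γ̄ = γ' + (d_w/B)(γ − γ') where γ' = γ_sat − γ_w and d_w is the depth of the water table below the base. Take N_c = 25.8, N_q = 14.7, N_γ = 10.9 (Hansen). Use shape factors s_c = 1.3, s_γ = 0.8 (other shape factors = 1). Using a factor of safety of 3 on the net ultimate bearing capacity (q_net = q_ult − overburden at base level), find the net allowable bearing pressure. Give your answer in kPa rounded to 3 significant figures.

Overburden at base level: q = 17.8 × 1.1 = 19.58 kPa.
The water table is 0.96 m below the base (< B = 3.8 m), so the ½γBN_γ term uses γ̄ = γ' + (d_w/B)(γ − γ') = 8.69 + (0.96/3.8)(17.8 − 8.69) = 10.991 kN/m³.
Cohesion term c·N_c·s_c = 22 × 25.8 × 1.3 = 737.88 kPa; surcharge term q·N_q = 19.58 × 14.7 = 287.83 kPa; self-weight term 0.5·γ·B·N_γ·s_γ = 0.5 × 10.991 × 3.8 × 10.9 × 0.8 = 182.11 kPa.
q_ult = 737.88 + 287.83 + 182.11 = 1207.8 kPa.
q_net = 1207.8 − 19.58 = 1188.2 kPa.
q_all(net) = 1188.2 / 3 = 396.08 kPa.

q_all(net) ≈ 396 kPa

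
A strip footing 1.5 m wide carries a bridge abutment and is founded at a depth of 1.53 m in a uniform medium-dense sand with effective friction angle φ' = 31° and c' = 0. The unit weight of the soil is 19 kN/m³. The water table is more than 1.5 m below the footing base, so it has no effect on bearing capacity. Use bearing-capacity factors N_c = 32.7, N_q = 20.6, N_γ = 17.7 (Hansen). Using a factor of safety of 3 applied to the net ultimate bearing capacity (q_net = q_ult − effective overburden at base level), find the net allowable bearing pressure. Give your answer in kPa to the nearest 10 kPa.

q_all(net) ≈ 270 kPa

q = γ·D_f = 19 × 1.53 = 29.07 kPa.
q·N_q = 29.07 × 20.6 = 598.84 kPa
0.5·γ·B·N_γ = 0.5 × 19 × 1.5 × 17.7 = 252.22 kPa
q_ult = 598.84 + 252.22 = 851.07 kPa.
Net ultimate: q_net = 851.07 − 29.07 = 822 kPa.
q_all(net) = 822 / 3 = 274 kPa.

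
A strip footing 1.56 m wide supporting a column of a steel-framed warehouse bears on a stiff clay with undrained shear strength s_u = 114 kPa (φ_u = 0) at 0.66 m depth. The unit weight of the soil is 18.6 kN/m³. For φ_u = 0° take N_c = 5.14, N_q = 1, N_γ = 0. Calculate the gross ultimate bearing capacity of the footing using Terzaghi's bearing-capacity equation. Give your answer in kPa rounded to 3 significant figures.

q = γ·D_f = 18.6 × 0.66 = 12.276 kPa.
c·N_c = 114 × 5.14 = 585.96 kPa
q·N_q = 12.276 × 1 = 12.276 kPa
q_ult = 585.96 + 12.276 = 598.24 kPa.

q_ult ≈ 598 kPa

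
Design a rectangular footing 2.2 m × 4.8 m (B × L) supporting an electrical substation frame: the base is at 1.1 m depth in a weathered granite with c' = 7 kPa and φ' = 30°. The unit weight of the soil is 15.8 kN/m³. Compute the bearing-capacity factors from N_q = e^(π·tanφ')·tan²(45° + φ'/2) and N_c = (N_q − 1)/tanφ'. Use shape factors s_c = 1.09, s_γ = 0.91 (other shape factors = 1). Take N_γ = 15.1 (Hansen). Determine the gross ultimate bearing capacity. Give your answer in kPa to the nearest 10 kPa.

q_ult ≈ 790 kPa

tan30° = 0.5774, so N_q = e^(π×0.5774)·tan²(60°) = 6.134 × 3.0 = 18.4.
N_c = (18.4 − 1)/tan30° = 30.14.
Overburden at base level: q = 15.8 × 1.1 = 17.38 kPa.
Cohesion term c·N_c·s_c = 7 × 30.14 × 1.09 = 229.97 kPa; surcharge term q·N_q = 17.38 × 18.401 = 319.81 kPa; self-weight term 0.5·γ·B·N_γ·s_γ = 0.5 × 15.8 × 2.2 × 15.1 × 0.91 = 238.82 kPa.
q_ult = 229.97 + 319.81 + 238.82 = 788.6 kPa.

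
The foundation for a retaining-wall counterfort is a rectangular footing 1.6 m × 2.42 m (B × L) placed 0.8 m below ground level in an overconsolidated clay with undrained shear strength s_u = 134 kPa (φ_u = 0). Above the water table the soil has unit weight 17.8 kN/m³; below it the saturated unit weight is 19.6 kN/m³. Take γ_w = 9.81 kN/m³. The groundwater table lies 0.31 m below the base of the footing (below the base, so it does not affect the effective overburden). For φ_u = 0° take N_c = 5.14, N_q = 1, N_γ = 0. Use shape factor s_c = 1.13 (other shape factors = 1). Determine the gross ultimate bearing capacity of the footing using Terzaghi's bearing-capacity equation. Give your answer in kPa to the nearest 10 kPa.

q = γ·D_f = 17.8 × 0.8 = 14.24 kPa.
c·N_c·s_c = 134 × 5.14 × 1.13 = 778.3 kPa
q·N_q = 14.24 × 1 = 14.24 kPa
q_ult = 778.3 + 14.24 = 792.54 kPa.

q_ult ≈ 790 kPa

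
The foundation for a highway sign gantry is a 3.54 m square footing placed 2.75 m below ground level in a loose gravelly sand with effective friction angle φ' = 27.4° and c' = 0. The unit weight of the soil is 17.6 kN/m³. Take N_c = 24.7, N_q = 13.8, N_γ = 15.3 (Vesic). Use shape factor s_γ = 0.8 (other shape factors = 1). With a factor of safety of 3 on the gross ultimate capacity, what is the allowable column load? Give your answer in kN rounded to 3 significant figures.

P_all ≈ 4380 kN

Effective surcharge at the founding depth q = γ·D_f = 17.6 × 2.75 = 48.4 kPa.
q_ult = q·N_q + 0.5·γ·B·N_γ·s_γ
     = 48.4 × 13.8 + 0.5 × 17.6 × 3.54 × 15.3 × 0.8
     = 667.92 + 381.3 = 1049.2 kPa.
Gross allowable pressure q_all = 1049.2 / 3 = 349.74 kPa.
Footing area = 12.5316 m², so allowable column load = 349.74 × 12.5316 = 4382.8 kN.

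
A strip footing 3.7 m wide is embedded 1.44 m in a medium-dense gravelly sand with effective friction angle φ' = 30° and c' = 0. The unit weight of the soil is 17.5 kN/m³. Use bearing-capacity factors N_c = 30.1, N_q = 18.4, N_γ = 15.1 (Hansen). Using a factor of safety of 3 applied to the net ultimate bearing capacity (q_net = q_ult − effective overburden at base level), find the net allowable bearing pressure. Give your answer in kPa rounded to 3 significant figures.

Overburden at base level: q = 17.5 × 1.44 = 25.2 kPa.
Surcharge term q·N_q = 25.2 × 18.4 = 463.68 kPa; self-weight term 0.5·γ·B·N_γ = 0.5 × 17.5 × 3.7 × 15.1 = 488.86 kPa.
q_ult = 463.68 + 488.86 = 952.54 kPa.
Net ultimate: q_net = 952.54 − 25.2 = 927.34 kPa.
q_all(net) = 927.34 / 3 = 309.11 kPa.

q_all(net) ≈ 309 kPa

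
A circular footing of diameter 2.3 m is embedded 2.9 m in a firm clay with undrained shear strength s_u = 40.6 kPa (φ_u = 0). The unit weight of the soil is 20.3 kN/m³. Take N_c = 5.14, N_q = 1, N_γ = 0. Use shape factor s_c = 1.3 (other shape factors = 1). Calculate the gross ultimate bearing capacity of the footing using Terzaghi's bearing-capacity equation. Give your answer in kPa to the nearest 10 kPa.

Effective surcharge at the founding depth q = γ·D_f = 20.3 × 2.9 = 58.87 kPa.
q_ult = c·N_c·s_c + q·N_q
     = 40.6 × 5.14 × 1.3 + 58.87 × 1
     = 271.29 + 58.87 = 330.16 kPa.

q_ult ≈ 330 kPa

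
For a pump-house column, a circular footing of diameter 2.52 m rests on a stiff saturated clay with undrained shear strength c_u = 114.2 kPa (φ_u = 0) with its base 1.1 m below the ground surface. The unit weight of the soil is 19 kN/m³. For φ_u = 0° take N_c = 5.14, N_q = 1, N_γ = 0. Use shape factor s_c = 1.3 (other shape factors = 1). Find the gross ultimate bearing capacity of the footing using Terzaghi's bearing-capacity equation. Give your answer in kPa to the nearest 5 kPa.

q_ult ≈ 785 kPa

Overburden at base level: q = 19 × 1.1 = 20.9 kPa.
Cohesion term c·N_c·s_c = 114.2 × 5.14 × 1.3 = 763.08 kPa; surcharge term q·N_q = 20.9 × 1 = 20.9 kPa.
q_ult = 763.08 + 20.9 = 783.98 kPa.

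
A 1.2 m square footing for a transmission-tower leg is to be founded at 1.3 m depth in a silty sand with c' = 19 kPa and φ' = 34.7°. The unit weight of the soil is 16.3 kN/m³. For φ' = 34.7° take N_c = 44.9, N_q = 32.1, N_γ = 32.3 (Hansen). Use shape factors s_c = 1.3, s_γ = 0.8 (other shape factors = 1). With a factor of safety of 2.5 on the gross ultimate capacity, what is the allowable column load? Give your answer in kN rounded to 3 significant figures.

Overburden at base level: q = 16.3 × 1.3 = 21.19 kPa.
Cohesion term c·N_c·s_c = 19 × 44.9 × 1.3 = 1109 kPa; surcharge term q·N_q = 21.19 × 32.1 = 680.2 kPa; self-weight term 0.5·γ·B·N_γ·s_γ = 0.5 × 16.3 × 1.2 × 32.3 × 0.8 = 252.72 kPa.
q_ult = 1109 + 680.2 + 252.72 = 2041.9 kPa.
Gross allowable pressure q_all = 2041.9 / 2.5 = 816.78 kPa.
Footing area = 1.44 m², so allowable column load = 816.78 × 1.44 = 1176.2 kN.

P_all ≈ 1180 kN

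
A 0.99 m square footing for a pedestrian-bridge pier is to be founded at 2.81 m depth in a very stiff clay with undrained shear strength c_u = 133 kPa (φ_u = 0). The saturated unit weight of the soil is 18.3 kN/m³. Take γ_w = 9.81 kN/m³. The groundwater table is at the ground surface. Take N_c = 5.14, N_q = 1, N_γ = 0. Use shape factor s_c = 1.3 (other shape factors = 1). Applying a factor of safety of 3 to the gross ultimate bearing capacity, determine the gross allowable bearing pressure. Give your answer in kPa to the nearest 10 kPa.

q_all ≈ 300 kPa

With the water table at the surface the whole profile is submerged: γ' = 18.3 − 9.81 = 8.49 kN/m³, so q = γ'·D_f = 23.857 kPa.
q_ult = c·N_c·s_c + q·N_q
     = 133 × 5.14 × 1.3 + 23.857 × 1
     = 888.71 + 23.857 = 912.56 kPa.
q_all = q_ult / FS = 912.56 / 3 = 304.19 kPa.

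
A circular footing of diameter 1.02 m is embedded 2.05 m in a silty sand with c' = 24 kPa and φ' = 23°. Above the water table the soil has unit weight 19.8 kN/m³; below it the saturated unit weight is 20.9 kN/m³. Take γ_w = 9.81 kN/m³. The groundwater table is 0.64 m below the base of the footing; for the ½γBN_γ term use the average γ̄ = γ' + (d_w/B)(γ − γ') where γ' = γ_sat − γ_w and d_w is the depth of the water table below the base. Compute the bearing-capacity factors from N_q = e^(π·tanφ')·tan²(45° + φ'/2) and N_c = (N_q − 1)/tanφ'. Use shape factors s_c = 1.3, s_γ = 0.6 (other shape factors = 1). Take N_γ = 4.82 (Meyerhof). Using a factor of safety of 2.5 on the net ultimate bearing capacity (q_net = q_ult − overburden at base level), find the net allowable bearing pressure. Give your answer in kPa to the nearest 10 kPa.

N_q = e^(π·tan23°)·tan²(56.5°) = 8.66; N_c = (N_q − 1)/tanφ' = 18.05.
Overburden at base level: q = 19.8 × 2.05 = 40.59 kPa.
The water table is 0.64 m below the base (< B = 1.02 m), so the ½γBN_γ term uses γ̄ = γ' + (d_w/B)(γ − γ') = 11.09 + (0.64/1.02)(19.8 − 11.09) = 16.555 kN/m³.
Cohesion term c·N_c·s_c = 24 × 18.049 × 1.3 = 563.12 kPa; surcharge term q·N_q = 40.59 × 8.6612 = 351.56 kPa; self-weight term 0.5·γ·B·N_γ·s_γ = 0.5 × 16.555 × 1.02 × 4.82 × 0.6 = 24.417 kPa.
q_ult = 563.12 + 351.56 + 24.417 = 939.09 kPa.
q_net = 939.09 − 40.59 = 898.5 kPa.
q_all(net) = 898.5 / 2.5 = 359.4 kPa.

q_all(net) ≈ 360 kPa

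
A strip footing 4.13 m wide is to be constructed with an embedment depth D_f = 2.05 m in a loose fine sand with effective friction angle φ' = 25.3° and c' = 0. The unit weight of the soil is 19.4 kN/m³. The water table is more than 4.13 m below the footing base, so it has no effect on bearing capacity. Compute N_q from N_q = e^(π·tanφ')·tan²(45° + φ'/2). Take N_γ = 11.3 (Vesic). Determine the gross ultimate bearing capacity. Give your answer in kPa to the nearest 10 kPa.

tan25.3° = 0.4727, so N_q = e^(π×0.4727)·tan²(57.65°) = 4.415 × 2.493 = 11.
Effective surcharge at the founding depth q = γ·D_f = 19.4 × 2.05 = 39.77 kPa.
q_ult = q·N_q + 0.5·γ·B·N_γ
     = 39.77 × 11.005 + 0.5 × 19.4 × 4.13 × 11.3
     = 437.67 + 452.69 = 890.36 kPa.

q_ult ≈ 890 kPa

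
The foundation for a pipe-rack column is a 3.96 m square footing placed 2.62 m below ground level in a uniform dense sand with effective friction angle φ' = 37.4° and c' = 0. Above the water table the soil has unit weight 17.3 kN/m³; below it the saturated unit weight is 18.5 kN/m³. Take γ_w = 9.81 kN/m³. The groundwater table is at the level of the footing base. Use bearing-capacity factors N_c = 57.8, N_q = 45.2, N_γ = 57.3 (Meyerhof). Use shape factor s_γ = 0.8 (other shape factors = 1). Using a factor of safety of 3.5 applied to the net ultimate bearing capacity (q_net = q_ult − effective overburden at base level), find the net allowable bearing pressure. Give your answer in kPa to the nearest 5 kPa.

q = γ·D_f = 17.3 × 2.62 = 45.326 kPa.
For the ½γBN_γ term take γ' = 18.5 − 9.81 = 8.69 kN/m³ (soil below base is submerged).
q·N_q = 45.326 × 45.2 = 2048.7 kPa
0.5·γ·B·N_γ·s_γ = 0.5 × 8.69 × 3.96 × 57.3 × 0.8 = 788.73 kPa
q_ult = 2048.7 + 788.73 = 2837.5 kPa.
Net ultimate: q_net = 2837.5 − 45.326 = 2792.1 kPa.
q_all(net) = 2792.1 / 3.5 = 797.75 kPa.

q_all(net) ≈ 800 kPa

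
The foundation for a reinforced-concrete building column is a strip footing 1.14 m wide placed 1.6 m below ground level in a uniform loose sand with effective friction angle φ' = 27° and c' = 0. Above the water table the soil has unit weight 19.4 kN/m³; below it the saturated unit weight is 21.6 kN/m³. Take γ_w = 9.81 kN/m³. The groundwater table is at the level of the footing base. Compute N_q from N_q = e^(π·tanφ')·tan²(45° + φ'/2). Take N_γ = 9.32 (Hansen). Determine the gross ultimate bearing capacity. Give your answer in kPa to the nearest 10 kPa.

tan27° = 0.5095, so N_q = e^(π×0.5095)·tan²(58.5°) = 4.957 × 2.663 = 13.2.
q = γ·D_f = 19.4 × 1.6 = 31.04 kPa.
For the ½γBN_γ term take γ' = 21.6 − 9.81 = 11.79 kN/m³ (soil below base is submerged).
q·N_q = 31.04 × 13.199 = 409.7 kPa
0.5·γ·B·N_γ = 0.5 × 11.79 × 1.14 × 9.32 = 62.633 kPa
q_ult = 409.7 + 62.633 = 472.33 kPa.

q_ult ≈ 470 kPa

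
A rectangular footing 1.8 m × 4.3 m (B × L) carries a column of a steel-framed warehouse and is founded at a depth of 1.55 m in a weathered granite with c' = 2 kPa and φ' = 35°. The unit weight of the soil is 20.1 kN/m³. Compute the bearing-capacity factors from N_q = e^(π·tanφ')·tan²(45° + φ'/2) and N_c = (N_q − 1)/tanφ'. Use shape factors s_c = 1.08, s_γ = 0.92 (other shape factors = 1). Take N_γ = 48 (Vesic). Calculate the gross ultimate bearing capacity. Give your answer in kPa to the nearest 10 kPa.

q_ult ≈ 1940 kPa

tan35° = 0.7002, so N_q = e^(π×0.7002)·tan²(62.5°) = 9.023 × 3.69 = 33.3.
N_c = (33.3 − 1)/tan35° = 46.12.
Overburden at base level: q = 20.1 × 1.55 = 31.155 kPa.
Cohesion term c·N_c·s_c = 2 × 46.124 × 1.08 = 99.627 kPa; surcharge term q·N_q = 31.155 × 33.296 = 1037.3 kPa; self-weight term 0.5·γ·B·N_γ·s_γ = 0.5 × 20.1 × 1.8 × 48 × 0.92 = 798.85 kPa.
q_ult = 99.627 + 1037.3 + 798.85 = 1935.8 kPa.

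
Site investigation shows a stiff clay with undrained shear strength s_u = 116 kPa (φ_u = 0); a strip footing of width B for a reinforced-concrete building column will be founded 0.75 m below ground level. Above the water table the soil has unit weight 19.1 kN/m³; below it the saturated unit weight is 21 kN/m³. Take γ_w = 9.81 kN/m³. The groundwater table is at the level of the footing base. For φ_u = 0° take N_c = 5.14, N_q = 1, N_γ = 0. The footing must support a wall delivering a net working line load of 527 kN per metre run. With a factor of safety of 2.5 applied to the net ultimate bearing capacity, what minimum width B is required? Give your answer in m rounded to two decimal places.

Overburden at base level: q = 19.1 × 0.75 = 14.325 kPa.
Cohesion term c·N_c = 116 × 5.14 = 596.24 kPa; surcharge term q·N_q = 14.325 × 1 = 14.325 kPa.
q_ult = 596.24 + 14.325 = 610.57 kPa.
For φ = 0 the ½γBN_γ term vanishes, so q_ult is independent of B. q_net = 610.57 − 14.325 = 596.24 kPa; q_all(net) = 596.24/2.5 = 238.5 kPa.
Required width B = w / q_all(net) = 527 / 238.5 = 2.21 m.

B = 2.21 m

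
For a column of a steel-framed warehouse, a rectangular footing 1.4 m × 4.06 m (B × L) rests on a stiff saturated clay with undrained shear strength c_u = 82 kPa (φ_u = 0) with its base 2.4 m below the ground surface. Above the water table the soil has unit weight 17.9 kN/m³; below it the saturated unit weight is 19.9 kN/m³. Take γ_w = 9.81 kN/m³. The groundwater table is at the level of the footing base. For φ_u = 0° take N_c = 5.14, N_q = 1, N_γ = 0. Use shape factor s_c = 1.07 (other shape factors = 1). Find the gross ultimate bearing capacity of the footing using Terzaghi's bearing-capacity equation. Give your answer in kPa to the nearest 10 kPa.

q_ult ≈ 490 kPa

Overburden at base level: q = 17.9 × 2.4 = 42.96 kPa.
Cohesion term c·N_c·s_c = 82 × 5.14 × 1.07 = 450.98 kPa; surcharge term q·N_q = 42.96 × 1 = 42.96 kPa.
q_ult = 450.98 + 42.96 = 493.94 kPa.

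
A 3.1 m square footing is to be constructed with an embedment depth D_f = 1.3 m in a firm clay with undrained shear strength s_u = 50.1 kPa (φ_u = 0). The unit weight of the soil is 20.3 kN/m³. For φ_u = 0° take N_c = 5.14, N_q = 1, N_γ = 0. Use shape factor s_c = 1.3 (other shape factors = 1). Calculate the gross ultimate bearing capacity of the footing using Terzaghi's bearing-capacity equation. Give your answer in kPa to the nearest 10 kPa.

q_ult ≈ 360 kPa

Effective surcharge at the founding depth q = γ·D_f = 20.3 × 1.3 = 26.39 kPa.
q_ult = c·N_c·s_c + q·N_q
     = 50.1 × 5.14 × 1.3 + 26.39 × 1
     = 334.77 + 26.39 = 361.16 kPa.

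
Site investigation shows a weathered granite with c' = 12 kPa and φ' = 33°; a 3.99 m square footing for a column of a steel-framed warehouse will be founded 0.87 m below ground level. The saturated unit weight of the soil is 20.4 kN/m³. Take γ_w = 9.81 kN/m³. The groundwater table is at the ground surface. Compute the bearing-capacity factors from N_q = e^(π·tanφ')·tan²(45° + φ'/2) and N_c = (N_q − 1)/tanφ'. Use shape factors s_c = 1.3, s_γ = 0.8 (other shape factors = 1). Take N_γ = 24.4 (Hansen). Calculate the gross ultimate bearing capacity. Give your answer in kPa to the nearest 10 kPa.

tan33° = 0.6494, so N_q = e^(π×0.6494)·tan²(61.5°) = 7.692 × 3.392 = 26.09.
N_c = (26.09 − 1)/tan33° = 38.64.
γ' = 20.4 − 9.81 = 10.59 kN/m³ (submerged throughout). q = 10.59 × 0.87 = 9.2133 kPa; the same γ' applies in the ½γBN_γ term.
c·N_c·s_c = 12 × 38.638 × 1.3 = 602.76 kPa
q·N_q = 9.2133 × 26.092 = 240.39 kPa
0.5·γ·B·N_γ·s_γ = 0.5 × 10.59 × 3.99 × 24.4 × 0.8 = 412.4 kPa
q_ult = 602.76 + 240.39 + 412.4 = 1255.6 kPa.

q_ult ≈ 1260 kPa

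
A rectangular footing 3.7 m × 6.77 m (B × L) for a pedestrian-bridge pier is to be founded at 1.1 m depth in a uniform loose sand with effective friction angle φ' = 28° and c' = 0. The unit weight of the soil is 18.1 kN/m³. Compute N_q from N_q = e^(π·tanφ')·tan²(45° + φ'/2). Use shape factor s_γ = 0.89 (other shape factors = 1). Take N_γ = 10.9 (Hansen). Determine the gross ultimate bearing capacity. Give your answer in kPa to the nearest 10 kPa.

tan28° = 0.5317, so N_q = e^(π×0.5317)·tan²(59°) = 5.314 × 2.77 = 14.72.
Effective surcharge at the founding depth q = γ·D_f = 18.1 × 1.1 = 19.91 kPa.
q_ult = q·N_q + 0.5·γ·B·N_γ·s_γ
     = 19.91 × 14.72 + 0.5 × 18.1 × 3.7 × 10.9 × 0.89
     = 293.07 + 324.84 = 617.91 kPa.

q_ult ≈ 620 kPa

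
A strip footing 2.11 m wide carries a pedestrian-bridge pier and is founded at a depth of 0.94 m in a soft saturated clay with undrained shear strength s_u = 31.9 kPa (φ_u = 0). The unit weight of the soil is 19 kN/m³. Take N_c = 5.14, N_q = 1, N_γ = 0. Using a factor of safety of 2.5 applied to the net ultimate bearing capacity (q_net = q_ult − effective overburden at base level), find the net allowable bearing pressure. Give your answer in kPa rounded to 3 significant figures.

q_all(net) ≈ 65.6 kPa

q = γ·D_f = 19 × 0.94 = 17.86 kPa.
c·N_c = 31.9 × 5.14 = 163.97 kPa
q·N_q = 17.86 × 1 = 17.86 kPa
q_ult = 163.97 + 17.86 = 181.83 kPa.
Net ultimate: q_net = 181.83 − 17.86 = 163.97 kPa.
q_all(net) = 163.97 / 2.5 = 65.586 kPa.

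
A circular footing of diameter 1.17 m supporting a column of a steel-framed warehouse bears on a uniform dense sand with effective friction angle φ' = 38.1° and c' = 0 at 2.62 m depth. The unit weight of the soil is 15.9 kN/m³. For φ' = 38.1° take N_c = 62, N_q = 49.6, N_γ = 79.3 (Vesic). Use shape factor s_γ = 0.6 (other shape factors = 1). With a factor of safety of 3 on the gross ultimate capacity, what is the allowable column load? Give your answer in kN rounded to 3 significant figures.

P_all ≈ 899 kN

Overburden at base level: q = 15.9 × 2.62 = 41.658 kPa.
Surcharge term q·N_q = 41.658 × 49.6 = 2066.2 kPa; self-weight term 0.5·γ·B·N_γ·s_γ = 0.5 × 15.9 × 1.17 × 79.3 × 0.6 = 442.57 kPa.
q_ult = 2066.2 + 442.57 = 2508.8 kPa.
Gross allowable pressure q_all = 2508.8 / 3 = 836.27 kPa.
Footing area = 1.0751 m², so allowable column load = 836.27 × 1.0751 = 899.07 kN.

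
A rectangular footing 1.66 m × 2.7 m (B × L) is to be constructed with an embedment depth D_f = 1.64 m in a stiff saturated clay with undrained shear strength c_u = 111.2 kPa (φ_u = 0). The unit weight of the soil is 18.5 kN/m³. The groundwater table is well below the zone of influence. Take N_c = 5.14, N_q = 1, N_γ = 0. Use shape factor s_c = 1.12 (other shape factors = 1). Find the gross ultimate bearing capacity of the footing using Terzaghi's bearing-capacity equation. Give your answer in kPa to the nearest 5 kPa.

Overburden at base level: q = 18.5 × 1.64 = 30.34 kPa.
Cohesion term c·N_c·s_c = 111.2 × 5.14 × 1.12 = 640.16 kPa; surcharge term q·N_q = 30.34 × 1 = 30.34 kPa.
q_ult = 640.16 + 30.34 = 670.5 kPa.

q_ult ≈ 670 kPa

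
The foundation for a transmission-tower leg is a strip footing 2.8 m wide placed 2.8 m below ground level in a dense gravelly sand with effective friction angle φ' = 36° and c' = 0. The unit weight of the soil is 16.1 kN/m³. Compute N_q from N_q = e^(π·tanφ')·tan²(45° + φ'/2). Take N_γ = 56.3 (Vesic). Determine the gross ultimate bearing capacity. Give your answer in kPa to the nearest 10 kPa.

q_ult ≈ 2970 kPa

tan36° = 0.7265, so N_q = e^(π×0.7265)·tan²(63°) = 9.801 × 3.852 = 37.75.
Effective surcharge at the founding depth q = γ·D_f = 16.1 × 2.8 = 45.08 kPa.
q_ult = q·N_q + 0.5·γ·B·N_γ
     = 45.08 × 37.752 + 0.5 × 16.1 × 2.8 × 56.3
     = 1701.9 + 1269 = 2970.9 kPa.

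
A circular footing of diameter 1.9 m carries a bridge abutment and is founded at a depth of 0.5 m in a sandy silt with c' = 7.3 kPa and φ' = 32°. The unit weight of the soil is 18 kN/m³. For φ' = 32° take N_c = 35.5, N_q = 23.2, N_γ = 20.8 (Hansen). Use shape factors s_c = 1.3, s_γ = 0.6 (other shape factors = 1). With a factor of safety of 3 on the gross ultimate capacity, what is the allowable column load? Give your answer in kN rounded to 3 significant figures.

Overburden at base level: q = 18 × 0.5 = 9 kPa.
Cohesion term c·N_c·s_c = 7.3 × 35.5 × 1.3 = 336.89 kPa; surcharge term q·N_q = 9 × 23.2 = 208.8 kPa; self-weight term 0.5·γ·B·N_γ·s_γ = 0.5 × 18 × 1.9 × 20.8 × 0.6 = 213.41 kPa.
q_ult = 336.89 + 208.8 + 213.41 = 759.1 kPa.
Gross allowable pressure q_all = 759.1 / 3 = 253.03 kPa.
Footing area = 2.8353 m², so allowable column load = 253.03 × 2.8353 = 717.43 kN.

P_all ≈ 717 kN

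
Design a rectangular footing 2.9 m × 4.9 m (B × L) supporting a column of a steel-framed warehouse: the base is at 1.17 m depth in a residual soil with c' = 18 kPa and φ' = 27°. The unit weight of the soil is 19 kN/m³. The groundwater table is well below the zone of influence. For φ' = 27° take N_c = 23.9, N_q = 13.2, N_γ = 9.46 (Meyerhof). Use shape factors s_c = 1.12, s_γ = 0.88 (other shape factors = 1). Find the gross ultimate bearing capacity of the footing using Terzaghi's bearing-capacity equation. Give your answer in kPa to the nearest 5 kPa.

q_ult ≈ 1005 kPa

q = γ·D_f = 19 × 1.17 = 22.23 kPa.
c·N_c·s_c = 18 × 23.9 × 1.12 = 481.82 kPa
q·N_q = 22.23 × 13.2 = 293.44 kPa
0.5·γ·B·N_γ·s_γ = 0.5 × 19 × 2.9 × 9.46 × 0.88 = 229.35 kPa
q_ult = 481.82 + 293.44 + 229.35 = 1004.6 kPa.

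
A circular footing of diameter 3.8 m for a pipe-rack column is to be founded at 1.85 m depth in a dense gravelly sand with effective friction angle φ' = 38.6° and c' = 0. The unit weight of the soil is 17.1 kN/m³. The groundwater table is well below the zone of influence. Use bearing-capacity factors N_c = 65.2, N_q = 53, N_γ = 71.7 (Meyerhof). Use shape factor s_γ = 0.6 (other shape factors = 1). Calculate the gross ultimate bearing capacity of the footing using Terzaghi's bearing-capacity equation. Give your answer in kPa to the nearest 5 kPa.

q = γ·D_f = 17.1 × 1.85 = 31.635 kPa.
q·N_q = 31.635 × 53 = 1676.7 kPa
0.5·γ·B·N_γ·s_γ = 0.5 × 17.1 × 3.8 × 71.7 × 0.6 = 1397.7 kPa
q_ult = 1676.7 + 1397.7 = 3074.4 kPa.

q_ult ≈ 3075 kPa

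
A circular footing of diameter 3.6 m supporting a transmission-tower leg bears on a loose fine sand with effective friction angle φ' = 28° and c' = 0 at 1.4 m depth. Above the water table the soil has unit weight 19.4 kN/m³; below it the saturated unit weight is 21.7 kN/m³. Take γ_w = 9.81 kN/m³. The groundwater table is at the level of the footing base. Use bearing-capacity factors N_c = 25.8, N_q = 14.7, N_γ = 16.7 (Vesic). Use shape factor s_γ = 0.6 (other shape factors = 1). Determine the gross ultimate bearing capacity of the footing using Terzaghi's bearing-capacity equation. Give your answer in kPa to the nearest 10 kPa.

Effective surcharge at the founding depth q = γ·D_f = 19.4 × 1.4 = 27.16 kPa.
The water table coincides with the base, so in the self-weight term γ → γ' = 11.89 kN/m³.
q_ult = q·N_q + 0.5·γ·B·N_γ·s_γ
     = 27.16 × 14.7 + 0.5 × 11.89 × 3.6 × 16.7 × 0.6
     = 399.25 + 214.45 = 613.7 kPa.

q_ult ≈ 610 kPa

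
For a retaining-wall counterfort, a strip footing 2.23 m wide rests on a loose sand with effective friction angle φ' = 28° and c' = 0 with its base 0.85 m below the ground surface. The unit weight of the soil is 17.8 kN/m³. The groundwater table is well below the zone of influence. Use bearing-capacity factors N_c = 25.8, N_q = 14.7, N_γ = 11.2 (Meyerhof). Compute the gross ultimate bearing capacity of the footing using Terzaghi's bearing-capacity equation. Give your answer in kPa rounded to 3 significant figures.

Effective surcharge at the founding depth q = γ·D_f = 17.8 × 0.85 = 15.13 kPa.
q_ult = q·N_q + 0.5·γ·B·N_γ
     = 15.13 × 14.7 + 0.5 × 17.8 × 2.23 × 11.2
     = 222.41 + 222.29 = 444.7 kPa.

q_ult ≈ 445 kPa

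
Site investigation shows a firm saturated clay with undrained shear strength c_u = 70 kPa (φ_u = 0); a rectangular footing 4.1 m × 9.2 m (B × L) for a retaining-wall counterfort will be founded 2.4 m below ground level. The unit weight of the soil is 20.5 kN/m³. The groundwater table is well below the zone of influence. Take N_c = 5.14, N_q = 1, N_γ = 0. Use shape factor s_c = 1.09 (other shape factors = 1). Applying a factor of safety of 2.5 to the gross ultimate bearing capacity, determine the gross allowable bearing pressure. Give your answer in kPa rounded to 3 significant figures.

q_all ≈ 177 kPa

q = γ·D_f = 20.5 × 2.4 = 49.2 kPa.
c·N_c·s_c = 70 × 5.14 × 1.09 = 392.18 kPa
q·N_q = 49.2 × 1 = 49.2 kPa
q_ult = 392.18 + 49.2 = 441.38 kPa.
q_all = q_ult / FS = 441.38 / 2.5 = 176.55 kPa.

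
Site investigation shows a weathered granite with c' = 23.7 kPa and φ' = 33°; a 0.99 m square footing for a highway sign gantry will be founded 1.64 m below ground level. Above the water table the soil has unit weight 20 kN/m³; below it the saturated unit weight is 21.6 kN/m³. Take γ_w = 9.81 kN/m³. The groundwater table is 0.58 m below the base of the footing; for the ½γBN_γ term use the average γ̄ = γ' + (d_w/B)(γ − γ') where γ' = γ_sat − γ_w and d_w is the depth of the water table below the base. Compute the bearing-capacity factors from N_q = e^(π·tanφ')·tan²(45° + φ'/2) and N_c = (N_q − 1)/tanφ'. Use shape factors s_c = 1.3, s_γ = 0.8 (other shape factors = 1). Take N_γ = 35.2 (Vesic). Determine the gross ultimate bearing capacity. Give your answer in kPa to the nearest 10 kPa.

tan33° = 0.6494, so N_q = e^(π×0.6494)·tan²(61.5°) = 7.692 × 3.392 = 26.09.
N_c = (26.09 − 1)/tan33° = 38.64.
Overburden at base level: q = 20 × 1.64 = 32.8 kPa.
The water table is 0.58 m below the base (< B = 0.99 m), so the ½γBN_γ term uses γ̄ = γ' + (d_w/B)(γ − γ') = 11.79 + (0.58/0.99)(20 − 11.79) = 16.6 kN/m³.
Cohesion term c·N_c·s_c = 23.7 × 38.638 × 1.3 = 1190.4 kPa; surcharge term q·N_q = 32.8 × 26.092 = 855.82 kPa; self-weight term 0.5·γ·B·N_γ·s_γ = 0.5 × 16.6 × 0.99 × 35.2 × 0.8 = 231.39 kPa.
q_ult = 1190.4 + 855.82 + 231.39 = 2277.7 kPa.

q_ult ≈ 2280 kPa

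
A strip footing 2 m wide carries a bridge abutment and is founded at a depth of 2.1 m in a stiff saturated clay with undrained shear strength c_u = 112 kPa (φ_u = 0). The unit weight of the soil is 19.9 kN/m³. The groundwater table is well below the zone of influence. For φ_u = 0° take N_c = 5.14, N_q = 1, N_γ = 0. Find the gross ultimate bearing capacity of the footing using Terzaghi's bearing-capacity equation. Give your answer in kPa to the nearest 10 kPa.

q_ult ≈ 620 kPa

Overburden at base level: q = 19.9 × 2.1 = 41.79 kPa.
Cohesion term c·N_c = 112 × 5.14 = 575.68 kPa; surcharge term q·N_q = 41.79 × 1 = 41.79 kPa.
q_ult = 575.68 + 41.79 = 617.47 kPa.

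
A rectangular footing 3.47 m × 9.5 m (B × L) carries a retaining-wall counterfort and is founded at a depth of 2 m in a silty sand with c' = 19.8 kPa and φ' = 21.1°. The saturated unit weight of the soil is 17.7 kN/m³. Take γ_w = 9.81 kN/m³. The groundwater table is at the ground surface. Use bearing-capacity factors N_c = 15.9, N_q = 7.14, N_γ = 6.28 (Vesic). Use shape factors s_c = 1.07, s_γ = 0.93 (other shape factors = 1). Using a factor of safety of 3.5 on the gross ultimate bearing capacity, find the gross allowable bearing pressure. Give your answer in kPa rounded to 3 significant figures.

q_all ≈ 151 kPa

With the water table at the surface the whole profile is submerged: γ' = 17.7 − 9.81 = 7.89 kN/m³, so q = γ'·D_f = 15.78 kPa; the same γ' applies in the ½γBN_γ term.
q_ult = c·N_c·s_c + q·N_q + 0.5·γ·B·N_γ·s_γ
     = 19.8 × 15.9 × 1.07 + 15.78 × 7.14 + 0.5 × 7.89 × 3.47 × 6.28 × 0.93
     = 336.86 + 112.67 + 79.95 = 529.48 kPa.
q_all = 529.48 / 3.5 = 151.28 kPa.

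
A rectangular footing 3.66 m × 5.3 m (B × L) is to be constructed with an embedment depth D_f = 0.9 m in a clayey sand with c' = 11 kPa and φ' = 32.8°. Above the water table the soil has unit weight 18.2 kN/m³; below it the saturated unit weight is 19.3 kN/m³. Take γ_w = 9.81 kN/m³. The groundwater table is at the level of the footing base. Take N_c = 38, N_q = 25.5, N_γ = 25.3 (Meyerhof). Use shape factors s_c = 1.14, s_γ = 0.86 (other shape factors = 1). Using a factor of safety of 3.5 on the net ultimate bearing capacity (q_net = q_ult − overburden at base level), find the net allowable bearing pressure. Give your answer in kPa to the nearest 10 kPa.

Effective surcharge at the founding depth q = γ·D_f = 18.2 × 0.9 = 16.38 kPa.
The water table coincides with the base, so in the self-weight term γ → γ' = 9.49 kN/m³.
q_ult = c·N_c·s_c + q·N_q + 0.5·γ·B·N_γ·s_γ
     = 11 × 38 × 1.14 + 16.38 × 25.5 + 0.5 × 9.49 × 3.66 × 25.3 × 0.86
     = 476.52 + 417.69 + 377.86 = 1272.1 kPa.
q_net = 1272.1 − 16.38 = 1255.7 kPa.
q_all(net) = 1255.7 / 3.5 = 358.77 kPa.

q_all(net) ≈ 360 kPa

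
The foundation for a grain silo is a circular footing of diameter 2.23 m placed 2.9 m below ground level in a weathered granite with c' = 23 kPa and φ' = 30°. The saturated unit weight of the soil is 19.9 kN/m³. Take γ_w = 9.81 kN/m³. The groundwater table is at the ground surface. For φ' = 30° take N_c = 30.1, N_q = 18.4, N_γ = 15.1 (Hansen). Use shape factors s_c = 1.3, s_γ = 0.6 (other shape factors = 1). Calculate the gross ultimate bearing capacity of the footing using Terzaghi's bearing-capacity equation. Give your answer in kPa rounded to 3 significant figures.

Water table at ground surface, so effective unit weight γ' = 19.9 − 9.81 = 10.09 kN/m³ is used throughout; overburden q = 10.09 × 2.9 = 29.261 kPa; the same γ' applies in the ½γBN_γ term.
Cohesion term c·N_c·s_c = 23 × 30.1 × 1.3 = 899.99 kPa; surcharge term q·N_q = 29.261 × 18.4 = 538.4 kPa; self-weight term 0.5·γ·B·N_γ·s_γ = 0.5 × 10.09 × 2.23 × 15.1 × 0.6 = 101.93 kPa.
q_ult = 899.99 + 538.4 + 101.93 = 1540.3 kPa.

q_ult ≈ 1540 kPa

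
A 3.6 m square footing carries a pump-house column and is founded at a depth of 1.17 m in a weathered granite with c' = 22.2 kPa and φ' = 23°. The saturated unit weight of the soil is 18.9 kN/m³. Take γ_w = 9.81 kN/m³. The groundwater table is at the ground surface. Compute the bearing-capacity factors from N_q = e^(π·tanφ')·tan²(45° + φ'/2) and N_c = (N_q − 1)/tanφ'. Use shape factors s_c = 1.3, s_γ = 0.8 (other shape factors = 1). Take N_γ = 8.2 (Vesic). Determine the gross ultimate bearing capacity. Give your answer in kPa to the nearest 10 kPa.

tan23° = 0.4245, so N_q = e^(π×0.4245)·tan²(56.5°) = 3.794 × 2.283 = 8.66.
N_c = (8.66 − 1)/tan23° = 18.05.
Water table at ground surface, so effective unit weight γ' = 18.9 − 9.81 = 9.09 kN/m³ is used throughout; overburden q = 9.09 × 1.17 = 10.635 kPa; the same γ' applies in the ½γBN_γ term.
Cohesion term c·N_c·s_c = 22.2 × 18.049 × 1.3 = 520.88 kPa; surcharge term q·N_q = 10.635 × 8.6612 = 92.114 kPa; self-weight term 0.5·γ·B·N_γ·s_γ = 0.5 × 9.09 × 3.6 × 8.2 × 0.8 = 107.33 kPa.
q_ult = 520.88 + 92.114 + 107.33 = 720.33 kPa.

q_ult ≈ 720 kPa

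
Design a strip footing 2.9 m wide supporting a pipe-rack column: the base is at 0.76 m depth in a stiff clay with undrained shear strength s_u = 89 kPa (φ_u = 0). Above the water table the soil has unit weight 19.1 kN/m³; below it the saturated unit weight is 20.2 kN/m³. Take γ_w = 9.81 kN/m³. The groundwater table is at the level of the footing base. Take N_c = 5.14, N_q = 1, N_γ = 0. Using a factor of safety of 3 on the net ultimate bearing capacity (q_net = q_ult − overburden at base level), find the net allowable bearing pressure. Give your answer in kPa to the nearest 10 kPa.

Overburden at base level: q = 19.1 × 0.76 = 14.516 kPa.
Cohesion term c·N_c = 89 × 5.14 = 457.46 kPa; surcharge term q·N_q = 14.516 × 1 = 14.516 kPa.
q_ult = 457.46 + 14.516 = 471.98 kPa.
q_net = 471.98 − 14.516 = 457.46 kPa.
q_all(net) = 457.46 / 3 = 152.49 kPa.

q_all(net) ≈ 150 kPa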